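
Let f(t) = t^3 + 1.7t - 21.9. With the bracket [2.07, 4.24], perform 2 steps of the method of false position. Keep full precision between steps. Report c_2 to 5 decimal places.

f(2.070000) = -9.511257, f(4.240000) = 61.533024
step 1: c = 2.360515, f(c) = -4.734262 < 0 → new bracket [2.360515, 4.240000]
step 2: c = 2.494789, f(c) = -2.131362 < 0 → new bracket [2.494789, 4.240000]

2.49479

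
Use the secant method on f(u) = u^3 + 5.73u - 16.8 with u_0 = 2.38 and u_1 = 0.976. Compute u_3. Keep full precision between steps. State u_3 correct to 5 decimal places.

1.89944

Secant update: u_(k+1) = u_k − f(u_k)·(u_k − u_(k-1))/(f(u_k) − f(u_(k-1))).
f(u_0) = 10.318672, f(u_1) = -10.277806
u_2 = 0.976000 - (-10.277806)·(0.976000 - 2.380000)/(-10.277806 - (10.318672)) = 1.676607; f(u_2) = -2.480079
u_3 = 1.676607 - (-2.480079)·(1.676607 - 0.976000)/(-2.480079 - (-10.277806)) = 1.899436; f(u_3) = 0.936668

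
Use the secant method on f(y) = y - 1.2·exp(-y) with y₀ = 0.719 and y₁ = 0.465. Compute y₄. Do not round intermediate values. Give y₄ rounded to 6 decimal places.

Secant update: y_(k+1) = y_k − f(y_k)·(y_k − y_(k-1))/(f(y_k) − f(y_(k-1))).
f(y_0) = 0.134313, f(y_1) = -0.288762
y_2 = 0.465000 - (-0.288762)·(0.465000 - 0.719000)/(-0.288762 - (0.134313)) = 0.638363; f(y_2) = 0.004576
y_3 = 0.638363 - (0.004576)·(0.638363 - 0.465000)/(0.004576 - (-0.288762)) = 0.635659; f(y_3) = 0.000155
y_4 = 0.635659 - (0.000155)·(0.635659 - 0.638363)/(0.000155 - (0.004576)) = 0.635564; f(y_4) = -0.000000

0.635564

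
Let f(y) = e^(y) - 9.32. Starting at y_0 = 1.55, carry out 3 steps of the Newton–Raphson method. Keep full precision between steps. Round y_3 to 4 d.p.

f'(y) = e^(y)
y_0 = 1.550000: f = -4.608530, f' = 4.711470 → y_1 = 1.550000 - (-4.608530)/(4.711470) = 2.528151
y_1 = 2.528151: f = 3.210318, f' = 12.530318 → y_2 = 2.528151 - (3.210318)/(12.530318) = 2.271947
y_2 = 2.271947: f = 0.378266, f' = 9.698266 → y_3 = 2.271947 - (0.378266)/(9.698266) = 2.232944

2.2329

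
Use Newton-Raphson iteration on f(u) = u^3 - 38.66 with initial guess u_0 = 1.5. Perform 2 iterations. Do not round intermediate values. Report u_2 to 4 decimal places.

Newton update: u ← u − f(u)/f'(u).
f'(u) = 3u^2
u_0 = 1.500000: f = -35.285000, f' = 6.750000 → u_1 = 1.500000 - (-35.285000)/(6.750000) = 6.727407
u_1 = 6.727407: f = 265.809075, f' = 135.774031 → u_2 = 6.727407 - (265.809075)/(135.774031) = 4.769676

4.7697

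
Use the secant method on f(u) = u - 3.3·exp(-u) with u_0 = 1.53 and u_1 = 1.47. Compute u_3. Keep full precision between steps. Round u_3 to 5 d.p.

1.10295

Secant update: u_(k+1) = u_k − f(u_k)·(u_k − u_(k-1))/(f(u_k) − f(u_(k-1))).
f(u_0) = 0.815432, f(u_1) = 0.711246
u_2 = 1.470000 - (0.711246)·(1.470000 - 1.530000)/(0.711246 - (0.815432)) = 1.060400; f(u_2) = -0.082447
u_3 = 1.060400 - (-0.082447)·(1.060400 - 1.470000)/(-0.082447 - (0.711246)) = 1.102948; f(u_3) = 0.007708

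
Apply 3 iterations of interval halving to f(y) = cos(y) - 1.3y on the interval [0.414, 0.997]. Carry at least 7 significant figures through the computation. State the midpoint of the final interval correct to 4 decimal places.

f(0.414000) = 0.377319, f(0.997000) = -0.753276 (opposite signs)
step 1: m = 0.705500, f(m) = -0.155863 < 0 → root in [0.414000, 0.705500]
step 2: m = 0.559750, f(m) = 0.119713 > 0 → root in [0.559750, 0.705500]
step 3: m = 0.632625, f(m) = -0.015934 < 0 → root in [0.559750, 0.632625]
Midpoint of [0.559750, 0.632625] = 0.596187

0.5962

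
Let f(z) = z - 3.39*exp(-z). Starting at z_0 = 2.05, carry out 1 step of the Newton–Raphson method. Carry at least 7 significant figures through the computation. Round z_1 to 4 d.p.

Newton update: z ← z − f(z)/f'(z).
f'(z) = 1 + 3.39*exp(-z)
z_0 = 2.050000: f = 1.613589, f' = 1.436411 → z_1 = 2.050000 - (1.613589)/(1.436411) = 0.926653

0.9267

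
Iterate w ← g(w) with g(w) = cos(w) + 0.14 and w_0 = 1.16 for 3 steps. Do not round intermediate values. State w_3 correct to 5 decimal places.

0.68194

w_1 = g(1.160000) = 0.539340
w_2 = g(0.539340) = 0.998048
w_3 = g(0.998048) = 0.681944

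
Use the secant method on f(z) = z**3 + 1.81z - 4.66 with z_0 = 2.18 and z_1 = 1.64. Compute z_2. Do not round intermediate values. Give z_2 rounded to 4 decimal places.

f(z_0) = 9.646032, f(z_1) = 2.719344
z_2 = 1.640000 - (2.719344)·(1.640000 - 2.180000)/(2.719344 - (9.646032)) = 1.428002; f(z_2) = 0.836649

1.4280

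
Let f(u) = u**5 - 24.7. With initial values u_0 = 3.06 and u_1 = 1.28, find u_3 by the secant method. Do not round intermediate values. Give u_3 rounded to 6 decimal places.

f(u_0) = 243.591635, f(u_1) = -21.264026
u_2 = 1.280000 - (-21.264026)·(1.280000 - 3.060000)/(-21.264026 - (243.591635)) = 1.422908; f(u_2) = -18.867108
u_3 = 1.422908 - (-18.867108)·(1.422908 - 1.280000)/(-18.867108 - (-21.264026)) = 2.547793; f(u_3) = 82.654694

2.547793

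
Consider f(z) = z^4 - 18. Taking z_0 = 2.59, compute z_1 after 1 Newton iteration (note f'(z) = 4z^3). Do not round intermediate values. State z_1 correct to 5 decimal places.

z_0 = 2.590000: f = 26.998606, f' = 69.495916 → z_1 = 2.590000 - (26.998606)/(69.495916) = 2.201508

2.20151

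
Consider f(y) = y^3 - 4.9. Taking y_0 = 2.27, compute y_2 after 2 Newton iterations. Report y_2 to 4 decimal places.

f'(y) = 3y^2
y_0 = 2.270000: f = 6.797083, f' = 15.458700 → y_1 = 2.270000 - (6.797083)/(15.458700) = 1.830307
y_1 = 1.830307: f = 1.231571, f' = 10.050071 → y_2 = 1.830307 - (1.231571)/(10.050071) = 1.707763

1.7078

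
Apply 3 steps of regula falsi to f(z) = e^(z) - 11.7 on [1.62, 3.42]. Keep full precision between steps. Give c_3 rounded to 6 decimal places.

f(1.620000) = -6.646910, f(3.420000) = 18.869415
step 1: c = 2.088893, f(c) = -3.624026 < 0 → new bracket [2.088893, 3.420000]
step 2: c = 2.303354, f(c) = -1.692304 < 0 → new bracket [2.303354, 3.420000]
step 3: c = 2.395258, f(c) = -0.728968 < 0 → new bracket [2.395258, 3.420000]

2.395258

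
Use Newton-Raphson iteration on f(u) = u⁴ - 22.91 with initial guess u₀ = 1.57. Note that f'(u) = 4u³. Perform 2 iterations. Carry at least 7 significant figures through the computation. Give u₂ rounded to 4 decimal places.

u_0 = 1.570000: f = -16.834268, f' = 15.479572 → u_1 = 1.570000 - (-16.834268)/(15.479572) = 2.657515
u_1 = 2.657515: f = 26.967302, f' = 75.073593 → u_2 = 2.657515 - (26.967302)/(75.073593) = 2.298304

2.2983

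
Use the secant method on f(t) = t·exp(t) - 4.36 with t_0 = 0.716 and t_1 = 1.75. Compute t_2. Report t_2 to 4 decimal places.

f(t_0) = -2.894898, f(t_1) = 5.710555
t_2 = 1.750000 - (5.710555)·(1.750000 - 0.716000)/(5.710555 - (-2.894898)) = 1.063840; f(t_2) = -1.277546

1.0638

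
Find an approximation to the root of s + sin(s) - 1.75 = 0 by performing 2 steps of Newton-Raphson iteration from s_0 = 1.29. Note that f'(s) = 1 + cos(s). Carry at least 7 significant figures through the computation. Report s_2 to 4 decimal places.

s_0 = 1.290000: f = 0.500835, f' = 1.277121 → s_1 = 1.290000 - (0.500835)/(1.277121) = 0.897841
s_1 = 0.897841: f = -0.070177, f' = 1.623300 → s_2 = 0.897841 - (-0.070177)/(1.623300) = 0.941071

0.9411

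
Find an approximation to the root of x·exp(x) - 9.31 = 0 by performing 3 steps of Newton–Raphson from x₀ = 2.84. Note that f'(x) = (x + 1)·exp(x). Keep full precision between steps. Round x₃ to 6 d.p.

Newton update: x ← x − f(x)/f'(x).
x_0 = 2.840000: f = 39.298774, f' = 65.724540 → x_1 = 2.840000 - (39.298774)/(65.724540) = 2.242068
x_1 = 2.242068: f = 11.794100, f' = 30.516881 → x_2 = 2.242068 - (11.794100)/(30.516881) = 1.855591
x_2 = 1.855591: f = 2.557382, f' = 18.262856 → x_3 = 1.855591 - (2.557382)/(18.262856) = 1.715559

1.715559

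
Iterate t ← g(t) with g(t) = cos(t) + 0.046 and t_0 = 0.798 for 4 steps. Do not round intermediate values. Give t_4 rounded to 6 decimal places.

0.773766

t_1 = g(0.798000) = 0.744140
t_2 = g(0.744140) = 0.781671
t_3 = g(0.781671) = 0.755738
t_4 = g(0.755738) = 0.773766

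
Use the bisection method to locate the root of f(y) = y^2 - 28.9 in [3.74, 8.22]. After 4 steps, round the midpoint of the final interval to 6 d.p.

5.280000

f(3.740000) = -14.912400, f(8.220000) = 38.668400 (opposite signs)
step 1: m = 5.980000, f(m) = 6.860400 > 0 → root in [3.740000, 5.980000]
step 2: m = 4.860000, f(m) = -5.280400 < 0 → root in [4.860000, 5.980000]
step 3: m = 5.420000, f(m) = 0.476400 > 0 → root in [4.860000, 5.420000]
step 4: m = 5.140000, f(m) = -2.480400 < 0 → root in [5.140000, 5.420000]
Midpoint of [5.140000, 5.420000] = 5.280000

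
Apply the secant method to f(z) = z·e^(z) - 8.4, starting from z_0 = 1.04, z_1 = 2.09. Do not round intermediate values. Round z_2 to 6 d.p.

1.450638

f(z_0) = -5.457614, f(z_1) = 8.497473
z_2 = 2.090000 - (8.497473)·(2.090000 - 1.040000)/(8.497473 - (-5.457614)) = 1.450638; f(z_2) = -2.211813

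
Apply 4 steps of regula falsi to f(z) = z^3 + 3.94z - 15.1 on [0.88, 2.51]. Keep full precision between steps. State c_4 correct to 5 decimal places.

1.94840

f(0.880000) = -10.951328, f(2.510000) = 10.602651
step 1: c = 1.708184, f(c) = -3.385455 < 0 → new bracket [1.708184, 2.510000]
step 2: c = 1.902243, f(c) = -0.721846 < 0 → new bracket [1.902243, 2.510000]
step 3: c = 1.940982, f(c) = -0.140048 < 0 → new bracket [1.940982, 2.510000]
step 4: c = 1.948400, f(c) = -0.026660 < 0 → new bracket [1.948400, 2.510000]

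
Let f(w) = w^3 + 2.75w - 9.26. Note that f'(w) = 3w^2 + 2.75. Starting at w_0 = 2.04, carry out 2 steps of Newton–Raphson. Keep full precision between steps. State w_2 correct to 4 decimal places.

w_0 = 2.040000: f = 4.839664, f' = 15.234800 → w_1 = 2.040000 - (4.839664)/(15.234800) = 1.722328
w_1 = 1.722328: f = 0.585544, f' = 11.649245 → w_2 = 1.722328 - (0.585544)/(11.649245) = 1.672064

1.6721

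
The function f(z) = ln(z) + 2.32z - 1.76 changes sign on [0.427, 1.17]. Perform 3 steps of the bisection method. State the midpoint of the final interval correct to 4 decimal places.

0.8449

f(0.427000) = -1.620331, f(1.170000) = 1.111404 (opposite signs)
step 1: m = 0.798500, f(m) = -0.132500 < 0 → root in [0.798500, 1.170000]
step 2: m = 0.984250, f(m) = 0.507585 > 0 → root in [0.798500, 0.984250]
step 3: m = 0.891375, f(m) = 0.193000 > 0 → root in [0.798500, 0.891375]
Midpoint of [0.798500, 0.891375] = 0.844938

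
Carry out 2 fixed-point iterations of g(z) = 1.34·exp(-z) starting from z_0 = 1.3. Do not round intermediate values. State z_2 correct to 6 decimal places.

z_1 = g(1.300000) = 0.365193
z_2 = g(0.365193) = 0.930044

0.930044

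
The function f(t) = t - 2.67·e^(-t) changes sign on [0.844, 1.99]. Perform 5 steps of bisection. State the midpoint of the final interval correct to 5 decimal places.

f(0.844000) = -0.304066, f(1.990000) = 1.625023 (opposite signs)
step 1: m = 1.417000, f(m) = 0.769685 > 0 → root in [0.844000, 1.417000]
step 2: m = 1.130500, f(m) = 0.268432 > 0 → root in [0.844000, 1.130500]
step 3: m = 0.987250, f(m) = -0.007592 < 0 → root in [0.987250, 1.130500]
step 4: m = 1.058875, f(m) = 0.132797 > 0 → root in [0.987250, 1.058875]
step 5: m = 1.023062, f(m) = 0.063218 > 0 → root in [0.987250, 1.023062]
Midpoint of [0.987250, 1.023062] = 1.005156

1.00516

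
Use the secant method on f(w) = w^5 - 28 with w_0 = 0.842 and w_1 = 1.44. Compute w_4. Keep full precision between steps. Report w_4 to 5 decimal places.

f(w_0) = -27.576786, f(w_1) = -21.808264
w_2 = 1.440000 - (-21.808264)·(1.440000 - 0.842000)/(-21.808264 - (-27.576786)) = 3.700777; f(w_2) = 666.167947
w_3 = 3.700777 - (666.167947)·(3.700777 - 1.440000)/(666.167947 - (-21.808264)) = 1.511665; f(w_3) = -20.106359
w_4 = 1.511665 - (-20.106359)·(1.511665 - 3.700777)/(-20.106359 - (666.167947)) = 1.575801; f(w_4) = -18.283567

1.57580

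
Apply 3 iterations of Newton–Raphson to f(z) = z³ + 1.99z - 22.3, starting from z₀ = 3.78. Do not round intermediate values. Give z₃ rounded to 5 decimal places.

f'(z) = 3z² + 1.99
z_0 = 3.780000: f = 39.232352, f' = 44.855200 → z_1 = 3.780000 - (39.232352)/(44.855200) = 2.905356
z_1 = 2.905356: f = 8.006028, f' = 27.313273 → z_2 = 2.905356 - (8.006028)/(27.313273) = 2.612237
z_2 = 2.612237: f = 0.723687, f' = 22.461346 → z_3 = 2.612237 - (0.723687)/(22.461346) = 2.580018

2.58002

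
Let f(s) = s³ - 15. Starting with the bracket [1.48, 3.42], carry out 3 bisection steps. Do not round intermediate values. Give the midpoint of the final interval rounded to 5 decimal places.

2.57125

f(1.480000) = -11.758208, f(3.420000) = 25.001688 (opposite signs)
step 1: m = 2.450000, f(m) = -0.293875 < 0 → root in [2.450000, 3.420000]
step 2: m = 2.935000, f(m) = 10.282750 > 0 → root in [2.450000, 2.935000]
step 3: m = 2.692500, f(m) = 4.519430 > 0 → root in [2.450000, 2.692500]
Midpoint of [2.450000, 2.692500] = 2.571250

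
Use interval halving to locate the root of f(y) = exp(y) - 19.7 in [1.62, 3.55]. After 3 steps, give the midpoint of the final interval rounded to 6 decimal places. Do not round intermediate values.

2.946875

f(1.620000) = -14.646910, f(3.550000) = 15.113317 (opposite signs)
step 1: m = 2.585000, f(m) = -6.436711 < 0 → root in [2.585000, 3.550000]
step 2: m = 3.067500, f(m) = 1.788115 > 0 → root in [2.585000, 3.067500]
step 3: m = 2.826250, f(m) = -2.817966 < 0 → root in [2.826250, 3.067500]
Midpoint of [2.826250, 3.067500] = 2.946875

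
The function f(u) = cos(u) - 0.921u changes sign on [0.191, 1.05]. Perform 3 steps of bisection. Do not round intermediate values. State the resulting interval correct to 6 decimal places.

[0.727875, 0.835250]

f(0.191000) = 0.805904, f(1.050000) = -0.469479 (opposite signs)
step 1: m = 0.620500, f(m) = 0.242107 > 0 → root in [0.620500, 1.050000]
step 2: m = 0.835250, f(m) = -0.098273 < 0 → root in [0.620500, 0.835250]
step 3: m = 0.727875, f(m) = 0.076217 > 0 → root in [0.727875, 0.835250]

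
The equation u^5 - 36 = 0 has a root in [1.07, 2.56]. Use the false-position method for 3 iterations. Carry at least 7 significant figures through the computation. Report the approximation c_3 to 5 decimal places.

1.95087

f(1.070000) = -34.597448, f(2.560000) = 73.951163
step 1: c = 1.544904, f(c) = -27.199490 < 0 → new bracket [1.544904, 2.560000]
step 2: c = 1.817864, f(c) = -16.147861 < 0 → new bracket [1.817864, 2.560000]
step 3: c = 1.950872, f(c) = -7.741808 < 0 → new bracket [1.950872, 2.560000]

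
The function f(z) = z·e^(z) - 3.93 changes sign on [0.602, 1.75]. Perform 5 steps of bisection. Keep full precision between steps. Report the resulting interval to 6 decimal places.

[1.176000, 1.211875]

f(0.602000) = -2.830888, f(1.750000) = 6.140555 (opposite signs)
step 1: m = 1.176000, f(m) = -0.118134 < 0 → root in [1.176000, 1.750000]
step 2: m = 1.463000, f(m) = 2.388546 > 0 → root in [1.176000, 1.463000]
step 3: m = 1.319500, f(m) = 1.006975 > 0 → root in [1.176000, 1.319500]
step 4: m = 1.247750, f(m) = 0.415288 > 0 → root in [1.176000, 1.247750]
step 5: m = 1.211875, f(m) = 0.141631 > 0 → root in [1.176000, 1.211875]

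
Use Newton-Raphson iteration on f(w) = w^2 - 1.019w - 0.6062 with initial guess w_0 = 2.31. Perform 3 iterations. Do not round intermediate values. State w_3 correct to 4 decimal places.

1.4402

f'(w) = 2w - 1.019
w_0 = 2.310000: f = 2.376010, f' = 3.601000 → w_1 = 2.310000 - (2.376010)/(3.601000) = 1.650181
w_1 = 1.650181: f = 0.435362, f' = 2.281361 → w_2 = 1.650181 - (0.435362)/(2.281361) = 1.459346
w_2 = 1.459346: f = 0.036418, f' = 1.899693 → w_3 = 1.459346 - (0.036418)/(1.899693) = 1.440176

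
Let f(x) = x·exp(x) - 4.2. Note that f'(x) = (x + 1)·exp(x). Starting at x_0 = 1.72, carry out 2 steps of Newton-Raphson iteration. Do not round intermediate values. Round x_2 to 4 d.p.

x_0 = 1.720000: f = 5.405389, f' = 15.189917 → x_1 = 1.720000 - (5.405389)/(15.189917) = 1.364146
x_1 = 1.364146: f = 1.137061, f' = 9.249442 → x_2 = 1.364146 - (1.137061)/(9.249442) = 1.241213

1.2412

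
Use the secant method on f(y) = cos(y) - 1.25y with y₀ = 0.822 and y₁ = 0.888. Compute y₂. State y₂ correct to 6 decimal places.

Secant update: y_(k+1) = y_k − f(y_k)·(y_k − y_(k-1))/(f(y_k) − f(y_(k-1))).
f(y_0) = -0.346742, f(y_1) = -0.479035
y_2 = 0.888000 - (-0.479035)·(0.888000 - 0.822000)/(-0.479035 - (-0.346742)) = 0.649012; f(y_2) = -0.014584

0.649012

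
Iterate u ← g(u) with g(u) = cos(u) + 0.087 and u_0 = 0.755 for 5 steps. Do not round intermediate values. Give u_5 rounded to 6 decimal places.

0.796846

u_1 = g(0.755000) = 0.815272
u_2 = g(0.815272) = 0.772671
u_3 = g(0.772671) = 0.803049
u_4 = g(0.803049) = 0.781516
u_5 = g(0.781516) = 0.796846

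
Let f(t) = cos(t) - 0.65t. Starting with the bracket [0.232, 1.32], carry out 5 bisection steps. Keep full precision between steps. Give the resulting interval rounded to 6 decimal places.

f(0.232000) = 0.822408, f(1.320000) = -0.609825 (opposite signs)
step 1: m = 0.776000, f(m) = 0.209321 > 0 → root in [0.776000, 1.320000]
step 2: m = 1.048000, f(m) = -0.181895 < 0 → root in [0.776000, 1.048000]
step 3: m = 0.912000, f(m) = 0.019366 > 0 → root in [0.912000, 1.048000]
step 4: m = 0.980000, f(m) = -0.079977 < 0 → root in [0.912000, 0.980000]
step 5: m = 0.946000, f(m) = -0.029968 < 0 → root in [0.912000, 0.946000]

[0.912000, 0.946000]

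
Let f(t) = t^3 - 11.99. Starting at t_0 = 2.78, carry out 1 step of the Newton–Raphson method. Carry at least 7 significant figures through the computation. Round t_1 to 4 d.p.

2.3705

Newton update: t ← t − f(t)/f'(t).
f'(t) = 3t^2
t_0 = 2.780000: f = 9.494952, f' = 23.185200 → t_1 = 2.780000 - (9.494952)/(23.185200) = 2.370474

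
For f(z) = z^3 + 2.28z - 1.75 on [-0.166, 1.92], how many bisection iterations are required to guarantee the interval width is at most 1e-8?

28

Initial width b − a = 1.92 − -0.166 = 2.086000.
After n steps the width is (b−a)/2^n; need (b−a)/2^n ≤ 1e-8.
So n ≥ log₂(2.086000/1e-8) = log₂(208600000.0000) ≈ 27.6362.
Hence n = 28.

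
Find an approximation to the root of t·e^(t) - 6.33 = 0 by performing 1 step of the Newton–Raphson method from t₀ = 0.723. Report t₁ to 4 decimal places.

f'(t) = (t + 1)·e^(t)
t_0 = 0.723000: f = -4.840182, f' = 3.550424 → t_1 = 0.723000 - (-4.840182)/(3.550424) = 2.086269

2.0863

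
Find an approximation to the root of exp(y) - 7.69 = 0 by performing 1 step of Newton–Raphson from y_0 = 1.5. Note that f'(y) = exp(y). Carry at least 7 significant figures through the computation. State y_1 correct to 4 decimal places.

Newton update: y ← y − f(y)/f'(y).
y_0 = 1.500000: f = -3.208311, f' = 4.481689 → y_1 = 1.500000 - (-3.208311)/(4.481689) = 2.215871

2.2159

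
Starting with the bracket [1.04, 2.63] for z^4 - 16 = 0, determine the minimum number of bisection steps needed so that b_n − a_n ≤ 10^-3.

Initial width b − a = 2.63 − 1.04 = 1.590000.
After n steps the width is (b−a)/2^n; need (b−a)/2^n ≤ 10^-3.
So n ≥ log₂(1.590000/10^-3) = log₂(1590.0000) ≈ 10.6348.
Hence n = 11.

11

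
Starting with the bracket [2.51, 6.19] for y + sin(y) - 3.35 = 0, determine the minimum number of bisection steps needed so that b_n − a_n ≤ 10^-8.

29

Initial width b − a = 6.19 − 2.51 = 3.680000.
After n steps the width is (b−a)/2^n; need (b−a)/2^n ≤ 10^-8.
So n ≥ log₂(3.680000/10^-8) = log₂(368000000.0000) ≈ 28.4551.
Hence n = 29.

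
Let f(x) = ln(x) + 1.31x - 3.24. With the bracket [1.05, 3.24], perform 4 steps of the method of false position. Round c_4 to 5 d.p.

1.95976

False-position update: c = (a·f(b) − b·f(a))/(f(b) − f(a)); replace the endpoint whose sign matches f(c).
f(1.050000) = -1.815710, f(3.240000) = 2.179973
step 1: c = 2.045175, f(c) = 0.154663 > 0 → new bracket [1.050000, 2.045175]
step 2: c = 1.967060, f(c) = 0.013388 > 0 → new bracket [1.050000, 1.967060]
step 3: c = 1.960347, f(c) = 0.001177 > 0 → new bracket [1.050000, 1.960347]
step 4: c = 1.959758, f(c) = 0.000104 > 0 → new bracket [1.050000, 1.959758]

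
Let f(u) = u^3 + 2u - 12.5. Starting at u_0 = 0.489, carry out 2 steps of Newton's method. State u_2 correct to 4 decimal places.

Newton update: u ← u − f(u)/f'(u).
f'(u) = 3u^2 + 2
u_0 = 0.489000: f = -11.405070, f' = 2.717363 → u_1 = 0.489000 - (-11.405070)/(2.717363) = 4.686109
u_1 = 4.686109: f = 99.777408, f' = 67.878864 → u_2 = 4.686109 - (99.777408)/(67.878864) = 3.216176

3.2162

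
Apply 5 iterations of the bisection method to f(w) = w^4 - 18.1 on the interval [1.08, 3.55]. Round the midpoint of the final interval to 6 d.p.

f(1.080000) = -16.739511, f(3.550000) = 140.723006 (opposite signs)
step 1: m = 2.315000, f(m) = 10.621293 > 0 → root in [1.080000, 2.315000]
step 2: m = 1.697500, f(m) = -9.796922 < 0 → root in [1.697500, 2.315000]
step 3: m = 2.006250, f(m) = -1.899061 < 0 → root in [2.006250, 2.315000]
step 4: m = 2.160625, f(m) = 3.693029 > 0 → root in [2.006250, 2.160625]
step 5: m = 2.083438, f(m) = 0.741779 > 0 → root in [2.006250, 2.083438]
Midpoint of [2.006250, 2.083438] = 2.044844

2.044844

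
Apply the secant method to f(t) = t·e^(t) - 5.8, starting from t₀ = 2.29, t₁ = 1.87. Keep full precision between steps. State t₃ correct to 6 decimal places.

1.467892

f(t_0) = 16.813607, f(t_1) = 6.333114
t_2 = 1.870000 - (6.333114)·(1.870000 - 2.290000)/(6.333114 - (16.813607)) = 1.616204; f(t_2) = 2.335881
t_3 = 1.616204 - (2.335881)·(1.616204 - 1.870000)/(2.335881 - (6.333114)) = 1.467892; f(t_3) = 0.570763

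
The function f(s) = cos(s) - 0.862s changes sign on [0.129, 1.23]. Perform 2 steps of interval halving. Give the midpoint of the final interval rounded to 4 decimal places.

0.8171

f(0.129000) = 0.880493, f(1.230000) = -0.726022 (opposite signs)
step 1: m = 0.679500, f(m) = 0.192158 > 0 → root in [0.679500, 1.230000]
step 2: m = 0.954750, f(m) = -0.245182 < 0 → root in [0.679500, 0.954750]
Midpoint of [0.679500, 0.954750] = 0.817125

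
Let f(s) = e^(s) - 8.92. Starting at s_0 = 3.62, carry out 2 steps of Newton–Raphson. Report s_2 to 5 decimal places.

2.37030

f'(s) = e^(s)
s_0 = 3.620000: f = 28.417568, f' = 37.337568 → s_1 = 3.620000 - (28.417568)/(37.337568) = 2.858901
s_1 = 2.858901: f = 8.522356, f' = 17.442356 → s_2 = 2.858901 - (8.522356)/(17.442356) = 2.370300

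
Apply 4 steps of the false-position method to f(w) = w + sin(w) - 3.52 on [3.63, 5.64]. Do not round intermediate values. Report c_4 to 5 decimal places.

4.45196

f(3.630000) = -0.359220, f(5.640000) = 1.520253
step 1: c = 4.014167, f(c) = -0.271819 < 0 → new bracket [4.014167, 5.640000]
step 2: c = 4.260772, f(c) = -0.158971 < 0 → new bracket [4.260772, 5.640000]
step 3: c = 4.391342, f(c) = -0.077563 < 0 → new bracket [4.391342, 5.640000]
step 4: c = 4.451956, f(c) = -0.034322 < 0 → new bracket [4.451956, 5.640000]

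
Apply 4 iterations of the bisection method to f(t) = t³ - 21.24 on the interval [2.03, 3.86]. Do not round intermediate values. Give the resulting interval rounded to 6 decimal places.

f(2.030000) = -12.874573, f(3.860000) = 36.272456 (opposite signs)
step 1: m = 2.945000, f(m) = 4.302059 > 0 → root in [2.030000, 2.945000]
step 2: m = 2.487500, f(m) = -5.848205 < 0 → root in [2.487500, 2.945000]
step 3: m = 2.716250, f(m) = -1.199469 < 0 → root in [2.716250, 2.945000]
step 4: m = 2.830625, f(m) = 1.440207 > 0 → root in [2.716250, 2.830625]

[2.716250, 2.830625]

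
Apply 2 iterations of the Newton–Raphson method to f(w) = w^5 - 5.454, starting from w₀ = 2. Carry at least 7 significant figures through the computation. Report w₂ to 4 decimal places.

1.4754

Newton update: w ← w − f(w)/f'(w).
f'(w) = 5w⁴
w_0 = 2.000000: f = 26.546000, f' = 80.000000 → w_1 = 2.000000 - (26.546000)/(80.000000) = 1.668175
w_1 = 1.668175: f = 7.464380, f' = 38.720097 → w_2 = 1.668175 - (7.464380)/(38.720097) = 1.475397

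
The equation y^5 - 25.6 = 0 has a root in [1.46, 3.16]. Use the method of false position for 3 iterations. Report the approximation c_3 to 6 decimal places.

1.716045

f(1.460000) = -18.966171, f(3.160000) = 289.490575
step 1: c = 1.564528, f(c) = -16.226166 < 0 → new bracket [1.564528, 3.160000]
step 2: c = 1.649209, f(c) = -13.399463 < 0 → new bracket [1.649209, 3.160000]
step 3: c = 1.716045, f(c) = -10.718624 < 0 → new bracket [1.716045, 3.160000]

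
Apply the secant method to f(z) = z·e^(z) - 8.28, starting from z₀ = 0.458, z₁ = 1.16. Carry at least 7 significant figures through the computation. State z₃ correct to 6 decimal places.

1.445182

Secant update: z_(k+1) = z_k − f(z_k)·(z_k − z_(k-1))/(f(z_k) − f(z_(k-1))).
f(z_0) = -7.555944, f(z_1) = -4.579677
z_2 = 1.160000 - (-4.579677)·(1.160000 - 0.458000)/(-4.579677 - (-7.555944)) = 2.240190; f(z_2) = 12.766850
z_3 = 2.240190 - (12.766850)·(2.240190 - 1.160000)/(12.766850 - (-4.579677)) = 1.445182; f(z_3) = -2.148633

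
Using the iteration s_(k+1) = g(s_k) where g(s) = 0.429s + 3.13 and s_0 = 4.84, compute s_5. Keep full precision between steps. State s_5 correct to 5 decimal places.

s_1 = g(4.840000) = 5.206360
s_2 = g(5.206360) = 5.363528
s_3 = g(5.363528) = 5.430954
s_4 = g(5.430954) = 5.459879
s_5 = g(5.459879) = 5.472288

5.47229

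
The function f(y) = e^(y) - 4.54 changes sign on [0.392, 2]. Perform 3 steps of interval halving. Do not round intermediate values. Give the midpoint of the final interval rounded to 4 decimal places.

1.4975

f(0.392000) = -3.060062, f(2.000000) = 2.849056 (opposite signs)
step 1: m = 1.196000, f(m) = -1.233137 < 0 → root in [1.196000, 2.000000]
step 2: m = 1.598000, f(m) = 0.403136 > 0 → root in [1.196000, 1.598000]
step 3: m = 1.397000, f(m) = -0.496947 < 0 → root in [1.397000, 1.598000]
Midpoint of [1.397000, 1.598000] = 1.497500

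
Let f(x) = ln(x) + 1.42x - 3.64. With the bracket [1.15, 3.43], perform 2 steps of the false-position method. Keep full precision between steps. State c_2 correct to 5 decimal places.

f(1.150000) = -1.867238, f(3.430000) = 2.463160
step 1: c = 2.133120, f(c) = 0.146617 > 0 → new bracket [1.150000, 2.133120]
step 2: c = 2.061545, f(c) = 0.010850 > 0 → new bracket [1.150000, 2.061545]

2.06155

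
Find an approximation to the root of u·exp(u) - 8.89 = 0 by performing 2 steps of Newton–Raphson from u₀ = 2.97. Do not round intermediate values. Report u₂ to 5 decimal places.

1.89393

f'(u) = (u + 1)·exp(u)
u_0 = 2.970000: f = 49.001001, f' = 77.382921 → u_1 = 2.970000 - (49.001001)/(77.382921) = 2.336772
u_1 = 2.336772: f = 15.290416, f' = 34.528200 → u_2 = 2.336772 - (15.290416)/(34.528200) = 1.893934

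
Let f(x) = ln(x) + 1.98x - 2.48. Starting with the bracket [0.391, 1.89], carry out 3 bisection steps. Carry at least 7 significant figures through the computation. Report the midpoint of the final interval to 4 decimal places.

1.2342

f(0.391000) = -2.644868, f(1.890000) = 1.898777 (opposite signs)
step 1: m = 1.140500, f(m) = -0.090343 < 0 → root in [1.140500, 1.890000]
step 2: m = 1.515250, f(m) = 0.935775 > 0 → root in [1.140500, 1.515250]
step 3: m = 1.327875, f(m) = 0.432772 > 0 → root in [1.140500, 1.327875]
Midpoint of [1.140500, 1.327875] = 1.234187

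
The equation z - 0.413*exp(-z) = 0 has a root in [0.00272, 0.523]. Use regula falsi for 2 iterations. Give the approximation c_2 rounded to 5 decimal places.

0.30486

f(0.002720) = -0.409158, f(0.523000) = 0.278199
step 1: c = 0.312424, f(c) = 0.010243 > 0 → new bracket [0.002720, 0.312424]
step 2: c = 0.304860, f(c) = 0.000385 > 0 → new bracket [0.002720, 0.304860]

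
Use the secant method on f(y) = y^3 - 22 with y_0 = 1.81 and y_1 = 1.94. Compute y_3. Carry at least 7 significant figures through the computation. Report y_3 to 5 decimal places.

2.62881

Secant update: y_(k+1) = y_k − f(y_k)·(y_k − y_(k-1))/(f(y_k) − f(y_(k-1))).
f(y_0) = -16.070259, f(y_1) = -14.698616
y_2 = 1.940000 - (-14.698616)·(1.940000 - 1.810000)/(-14.698616 - (-16.070259)) = 3.333088; f(y_2) = 15.028876
y_3 = 3.333088 - (15.028876)·(3.333088 - 1.940000)/(15.028876 - (-14.698616)) = 2.628806; f(y_3) = -3.833320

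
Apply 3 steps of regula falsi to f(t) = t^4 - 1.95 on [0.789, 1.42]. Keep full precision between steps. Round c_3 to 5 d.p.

1.17274

f(0.789000) = -1.562468, f(1.420000) = 2.115869
step 1: c = 1.057033, f(c) = -0.701597 < 0 → new bracket [1.057033, 1.420000]
step 2: c = 1.147418, f(c) = -0.216647 < 0 → new bracket [1.147418, 1.420000]
step 3: c = 1.172736, f(c) = -0.058523 < 0 → new bracket [1.172736, 1.420000]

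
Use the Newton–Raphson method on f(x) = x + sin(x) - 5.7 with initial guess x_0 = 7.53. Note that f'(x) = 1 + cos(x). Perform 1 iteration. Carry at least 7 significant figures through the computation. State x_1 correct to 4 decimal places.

5.4228

Newton update: x ← x − f(x)/f'(x).
x_0 = 7.530000: f = 2.777975, f' = 1.318344 → x_1 = 7.530000 - (2.777975)/(1.318344) = 5.422829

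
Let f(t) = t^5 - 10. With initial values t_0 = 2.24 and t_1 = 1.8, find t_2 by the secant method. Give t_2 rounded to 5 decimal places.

f(t_0) = 46.394934, f(t_1) = 8.895680
t_2 = 1.800000 - (8.895680)·(1.800000 - 2.240000)/(8.895680 - (46.394934)) = 1.695622; f(t_2) = 4.016679

1.69562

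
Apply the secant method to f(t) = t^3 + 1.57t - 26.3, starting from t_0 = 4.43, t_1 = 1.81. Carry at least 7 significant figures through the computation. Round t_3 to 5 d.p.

f(t_0) = 67.593407, f(t_1) = -17.528559
t_2 = 1.810000 - (-17.528559)·(1.810000 - 4.430000)/(-17.528559 - (67.593407)) = 2.349518; f(t_2) = -9.641367
t_3 = 2.349518 - (-9.641367)·(2.349518 - 1.810000)/(-9.641367 - (-17.528559)) = 3.009029; f(t_3) = 5.668693

3.00903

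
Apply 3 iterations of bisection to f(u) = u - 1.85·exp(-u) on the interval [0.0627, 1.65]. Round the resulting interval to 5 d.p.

f(0.062700) = -1.674867, f(1.650000) = 1.294708 (opposite signs)
step 1: m = 0.856350, f(m) = 0.070638 > 0 → root in [0.062700, 0.856350]
step 2: m = 0.459525, f(m) = -0.708905 < 0 → root in [0.459525, 0.856350]
step 3: m = 0.657937, f(m) = -0.300212 < 0 → root in [0.657937, 0.856350]

[0.65794, 0.85635]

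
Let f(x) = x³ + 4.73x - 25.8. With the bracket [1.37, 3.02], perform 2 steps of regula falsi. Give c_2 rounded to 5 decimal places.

2.38976

f(1.370000) = -16.748547, f(3.020000) = 16.028208
step 1: c = 2.213131, f(c) = -4.492085 < 0 → new bracket [2.213131, 3.020000]
step 2: c = 2.389762, f(c) = -0.848578 < 0 → new bracket [2.389762, 3.020000]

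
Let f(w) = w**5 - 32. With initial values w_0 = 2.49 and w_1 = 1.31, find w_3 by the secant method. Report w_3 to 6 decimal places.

2.417040

f(w_0) = 63.718688, f(w_1) = -28.142051
w_2 = 1.310000 - (-28.142051)·(1.310000 - 2.490000)/(-28.142051 - (63.718688)) = 1.671500; f(w_2) = -18.952377
w_3 = 1.671500 - (-18.952377)·(1.671500 - 1.310000)/(-18.952377 - (-28.142051)) = 2.417040; f(w_3) = 50.493470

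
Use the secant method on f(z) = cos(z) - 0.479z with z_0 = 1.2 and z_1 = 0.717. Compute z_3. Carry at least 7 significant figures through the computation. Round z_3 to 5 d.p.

f(z_0) = -0.212442, f(z_1) = 0.410337
z_2 = 0.717000 - (0.410337)·(0.717000 - 1.200000)/(0.410337 - (-0.212442)) = 1.035239; f(z_2) = 0.014440
z_3 = 1.035239 - (0.014440)·(1.035239 - 0.717000)/(0.014440 - (0.410337)) = 1.046847; f(z_3) = -0.001136

1.04685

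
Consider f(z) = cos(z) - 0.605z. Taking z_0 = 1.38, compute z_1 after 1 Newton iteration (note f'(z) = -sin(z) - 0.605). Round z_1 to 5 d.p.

z_0 = 1.380000: f = -0.645259, f' = -1.586854 → z_1 = 1.380000 - (-0.645259)/(-1.586854) = 0.973372

0.97337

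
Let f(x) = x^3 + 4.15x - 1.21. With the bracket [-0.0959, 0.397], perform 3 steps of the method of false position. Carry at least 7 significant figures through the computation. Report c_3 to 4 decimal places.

False-position update: c = (a·f(b) − b·f(a))/(f(b) − f(a)); replace the endpoint whose sign matches f(c).
f(-0.095900) = -1.608867, f(0.397000) = 0.500121
step 1: c = 0.280115, f(c) = -0.025545 < 0 → new bracket [0.280115, 0.397000]
step 2: c = 0.285795, f(c) = -0.000608 < 0 → new bracket [0.285795, 0.397000]
step 3: c = 0.285930, f(c) = -0.000015 < 0 → new bracket [0.285930, 0.397000]

0.2859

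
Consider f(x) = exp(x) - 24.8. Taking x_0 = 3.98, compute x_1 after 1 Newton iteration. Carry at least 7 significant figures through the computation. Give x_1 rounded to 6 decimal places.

Newton update: x ← x − f(x)/f'(x).
f'(x) = exp(x)
x_0 = 3.980000: f = 28.717034, f' = 53.517034 → x_1 = 3.980000 - (28.717034)/(53.517034) = 3.443404

3.443404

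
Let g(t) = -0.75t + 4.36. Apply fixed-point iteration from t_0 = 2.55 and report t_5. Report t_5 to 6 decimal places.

2.477529

t_1 = g(2.550000) = 2.447500
t_2 = g(2.447500) = 2.524375
t_3 = g(2.524375) = 2.466719
t_4 = g(2.466719) = 2.509961
t_5 = g(2.509961) = 2.477529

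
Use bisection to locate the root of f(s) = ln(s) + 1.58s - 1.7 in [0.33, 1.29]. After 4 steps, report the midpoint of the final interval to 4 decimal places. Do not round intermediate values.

f(0.330000) = -2.287263, f(1.290000) = 0.592842 (opposite signs)
step 1: m = 0.810000, f(m) = -0.630921 < 0 → root in [0.810000, 1.290000]
step 2: m = 1.050000, f(m) = 0.007790 > 0 → root in [0.810000, 1.050000]
step 3: m = 0.930000, f(m) = -0.303171 < 0 → root in [0.930000, 1.050000]
step 4: m = 0.990000, f(m) = -0.145850 < 0 → root in [0.990000, 1.050000]
Midpoint of [0.990000, 1.050000] = 1.020000

1.0200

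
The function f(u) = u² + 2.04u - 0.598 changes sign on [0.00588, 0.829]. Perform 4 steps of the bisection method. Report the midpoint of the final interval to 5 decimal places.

0.23738

f(0.005880) = -0.585970, f(0.829000) = 1.780401 (opposite signs)
step 1: m = 0.417440, f(m) = 0.427834 > 0 → root in [0.005880, 0.417440]
step 2: m = 0.211660, f(m) = -0.121414 < 0 → root in [0.211660, 0.417440]
step 3: m = 0.314550, f(m) = 0.142624 > 0 → root in [0.211660, 0.314550]
step 4: m = 0.263105, f(m) = 0.007958 > 0 → root in [0.211660, 0.263105]
Midpoint of [0.211660, 0.263105] = 0.237382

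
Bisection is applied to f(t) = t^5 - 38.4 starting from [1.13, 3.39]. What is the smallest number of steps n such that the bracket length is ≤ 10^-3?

Initial width b − a = 3.39 − 1.13 = 2.260000.
After n steps the width is (b−a)/2^n; need (b−a)/2^n ≤ 10^-3.
So n ≥ log₂(2.260000/10^-3) = log₂(2260.0000) ≈ 11.1421.
Hence n = 12.

12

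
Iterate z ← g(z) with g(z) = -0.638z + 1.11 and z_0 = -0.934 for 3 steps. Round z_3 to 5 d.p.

z_1 = g(-0.934000) = 1.705892
z_2 = g(1.705892) = 0.021641
z_3 = g(0.021641) = 1.096193

1.09619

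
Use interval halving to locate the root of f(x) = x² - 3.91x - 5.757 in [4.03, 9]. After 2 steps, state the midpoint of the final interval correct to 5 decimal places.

4.65125

f(4.030000) = -5.273400, f(9.000000) = 40.053000 (opposite signs)
step 1: m = 6.515000, f(m) = 11.214575 > 0 → root in [4.030000, 6.515000]
step 2: m = 5.272500, f(m) = 1.426781 > 0 → root in [4.030000, 5.272500]
Midpoint of [4.030000, 5.272500] = 4.651250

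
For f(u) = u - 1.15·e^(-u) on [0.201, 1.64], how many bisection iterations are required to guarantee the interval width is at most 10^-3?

11

Initial width b − a = 1.64 − 0.201 = 1.439000.
After n steps the width is (b−a)/2^n; need (b−a)/2^n ≤ 10^-3.
So n ≥ log₂(1.439000/10^-3) = log₂(1439.0000) ≈ 10.4909.
Hence n = 11.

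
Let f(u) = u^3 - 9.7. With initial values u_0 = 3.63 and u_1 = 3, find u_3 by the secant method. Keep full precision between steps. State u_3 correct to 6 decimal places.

2.233329

f(u_0) = 38.132147, f(u_1) = 17.300000
u_2 = 3.000000 - (17.300000)·(3.000000 - 3.630000)/(17.300000 - (38.132147)) = 2.476818; f(u_2) = 5.494359
u_3 = 2.476818 - (5.494359)·(2.476818 - 3.000000)/(5.494359 - (17.300000)) = 2.233329; f(u_3) = 1.439302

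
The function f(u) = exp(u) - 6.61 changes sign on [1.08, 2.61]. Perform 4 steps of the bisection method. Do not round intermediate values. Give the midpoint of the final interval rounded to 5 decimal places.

f(1.080000) = -3.665320, f(2.610000) = 6.989051 (opposite signs)
step 1: m = 1.845000, f(m) = -0.281900 < 0 → root in [1.845000, 2.610000]
step 2: m = 2.227500, f(m) = 2.666645 > 0 → root in [1.845000, 2.227500]
step 3: m = 2.036250, f(m) = 1.051823 > 0 → root in [1.845000, 2.036250]
step 4: m = 1.940625, f(m) = 0.353102 > 0 → root in [1.845000, 1.940625]
Midpoint of [1.845000, 1.940625] = 1.892812

1.89281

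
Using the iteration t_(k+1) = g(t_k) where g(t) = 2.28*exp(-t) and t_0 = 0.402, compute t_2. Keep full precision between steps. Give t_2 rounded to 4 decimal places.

0.4960

t_1 = g(0.402000) = 1.525276
t_2 = g(1.525276) = 0.496039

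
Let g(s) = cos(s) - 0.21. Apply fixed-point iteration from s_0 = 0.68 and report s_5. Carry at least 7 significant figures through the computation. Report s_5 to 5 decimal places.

0.60532

s_1 = g(0.680000) = 0.567573
s_2 = g(0.567573) = 0.633208
s_3 = g(0.633208) = 0.596133
s_4 = g(0.596133) = 0.617513
s_5 = g(0.617513) = 0.605321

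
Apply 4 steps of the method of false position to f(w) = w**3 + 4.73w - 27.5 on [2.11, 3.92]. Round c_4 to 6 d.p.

2.495757

False-position update: c = (a·f(b) − b·f(a))/(f(b) − f(a)); replace the endpoint whose sign matches f(c).
f(2.110000) = -8.125769, f(3.920000) = 51.277888
step 1: c = 2.357588, f(c) = -3.244610 < 0 → new bracket [2.357588, 3.920000]
step 2: c = 2.450567, f(c) = -1.192490 < 0 → new bracket [2.450567, 3.920000]
step 3: c = 2.483962, f(c) = -0.424641 < 0 → new bracket [2.483962, 3.920000]
step 4: c = 2.495757, f(c) = -0.149498 < 0 → new bracket [2.495757, 3.920000]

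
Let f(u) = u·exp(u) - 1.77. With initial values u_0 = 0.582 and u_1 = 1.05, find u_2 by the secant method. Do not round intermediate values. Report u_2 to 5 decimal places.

0.75603

Secant update: u_(k+1) = u_k − f(u_k)·(u_k − u_(k-1))/(f(u_k) − f(u_(k-1))).
f(u_0) = -0.728445, f(u_1) = 1.230534
u_2 = 1.050000 - (1.230534)·(1.050000 - 0.582000)/(1.230534 - (-0.728445)) = 0.756025; f(u_2) = -0.159821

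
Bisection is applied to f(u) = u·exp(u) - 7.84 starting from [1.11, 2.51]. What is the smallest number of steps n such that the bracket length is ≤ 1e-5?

Initial width b − a = 2.51 − 1.11 = 1.400000.
After n steps the width is (b−a)/2^n; need (b−a)/2^n ≤ 1e-5.
So n ≥ log₂(1.400000/1e-5) = log₂(140000.0000) ≈ 17.0951.
Hence n = 18.

18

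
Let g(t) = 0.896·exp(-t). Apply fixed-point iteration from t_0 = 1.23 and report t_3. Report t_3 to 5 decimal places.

0.44961

t_1 = g(1.230000) = 0.261894
t_2 = g(0.261894) = 0.689555
t_3 = g(0.689555) = 0.449612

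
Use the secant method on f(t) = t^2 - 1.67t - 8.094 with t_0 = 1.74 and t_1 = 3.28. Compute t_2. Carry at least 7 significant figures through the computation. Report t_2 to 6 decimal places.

4.119761

f(t_0) = -7.972200, f(t_1) = -2.813200
t_2 = 3.280000 - (-2.813200)·(3.280000 - 1.740000)/(-2.813200 - (-7.972200)) = 4.119761; f(t_2) = 1.998431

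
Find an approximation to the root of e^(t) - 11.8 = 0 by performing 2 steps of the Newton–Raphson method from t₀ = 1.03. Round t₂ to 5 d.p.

f'(t) = e^(t)
t_0 = 1.030000: f = -8.998934, f' = 2.801066 → t_1 = 1.030000 - (-8.998934)/(2.801066) = 4.242682
t_1 = 4.242682: f = 57.794263, f' = 69.594263 → t_2 = 4.242682 - (57.794263)/(69.594263) = 3.412236

3.41224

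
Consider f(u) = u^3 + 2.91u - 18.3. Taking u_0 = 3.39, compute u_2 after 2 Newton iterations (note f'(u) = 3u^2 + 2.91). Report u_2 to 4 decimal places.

2.2999

Newton update: u ← u − f(u)/f'(u).
u_0 = 3.390000: f = 30.523119, f' = 37.386300 → u_1 = 3.390000 - (30.523119)/(37.386300) = 2.573575
u_1 = 2.573575: f = 6.234627, f' = 22.779861 → u_2 = 2.573575 - (6.234627)/(22.779861) = 2.299884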